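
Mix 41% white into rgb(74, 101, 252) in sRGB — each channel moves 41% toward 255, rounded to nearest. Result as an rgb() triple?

Lerp each channel 41% toward 255:
  R: 74 + 0.41×(255−74) = 74 + 74.21 = 148.21 → 148
  G: 101 + 0.41×(255−101) = 101 + 63.14 = 164.14 → 164
  B: 252 + 1.23 = 253.23 → 253

rgb(148, 164, 253)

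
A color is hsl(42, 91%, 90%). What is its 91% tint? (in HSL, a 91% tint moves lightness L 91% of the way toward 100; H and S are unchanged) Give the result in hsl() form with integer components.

hsl(42, 91%, 99%)

L moves 91% from 90 toward 100: 90 + 9.1 = 99.1 → 99.
H and S are unchanged.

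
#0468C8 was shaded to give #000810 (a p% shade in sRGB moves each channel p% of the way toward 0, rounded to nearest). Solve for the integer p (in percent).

#0468C8 is rgb(4, 104, 200); #000810 is rgb(0, 8, 16).
On the B channel (widest range): 16 ≈ 200 + (p/100)(0 − 200), so p ≈ 100×(16 − 200)/(0 − 200) = -18400/-200 = 92.00.
p = 92 reproduces all three channels after rounding.

92%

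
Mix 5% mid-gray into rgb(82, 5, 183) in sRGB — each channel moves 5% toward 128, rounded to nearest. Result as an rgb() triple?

rgb(84, 11, 180)

Per channel, c → c + 0.05(128 − c):
  R: 82 + 2.3 = 84.3 → 84
  G: 5 + 0.05×(128−5) = 5 + 6.15 = 11.15 → 11
  B: 183 − 2.75 = 180.25 → 180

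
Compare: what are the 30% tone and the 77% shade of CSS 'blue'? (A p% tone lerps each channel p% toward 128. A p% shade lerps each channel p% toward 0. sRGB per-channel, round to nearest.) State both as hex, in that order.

CSS blue is rgb(0, 0, 255).
30% tone:
  R: 0 + 38.4 = 38.4 → 38
  G: 0 + 38.4 = 38.4 → 38
  B: 255 − 38.1 = 216.9 → 217
  → #2626d9
77% shade:
  R: 0 + 0.77×(0−0) = 0 + 0 = 0 → 0
  G: 0 + 0 = 0 → 0
  B: 255 + 0.77×(0−255) = 255 − 196.35 = 58.65 → 59
  → #00003b

#2626d9, #00003b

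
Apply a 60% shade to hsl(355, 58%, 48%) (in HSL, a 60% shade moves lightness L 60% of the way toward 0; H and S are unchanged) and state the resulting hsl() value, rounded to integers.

L moves 60% from 48 toward 0: 48 − 28.8 = 19.2 → 19.
H and S are unchanged.

hsl(355, 58%, 19%)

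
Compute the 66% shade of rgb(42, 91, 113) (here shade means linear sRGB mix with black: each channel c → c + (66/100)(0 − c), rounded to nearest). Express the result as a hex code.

A 66% shade moves each channel 66% toward 0:
  R: 42 + 0.66×(0−42) = 42 − 27.72 = 14.28 → 14
  G: 91 + 0.66×(0−91) = 91 − 60.06 = 30.94 → 31
  B: 113 − 74.58 = 38.42 → 38
rgb(14, 31, 38) = #0E1F26.

#0E1F26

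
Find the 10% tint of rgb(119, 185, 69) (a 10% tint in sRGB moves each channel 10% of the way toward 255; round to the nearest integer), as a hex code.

A 10% tint moves each channel 10% toward 255:
  R: 119 + 0.1×(255−119) = 119 + 13.6 = 132.6 → 133
  G: 185 + 0.1×(255−185) = 185 + 7 = 192 → 192
  B: 69 + 0.1×(255−69) = 69 + 18.6 = 87.6 → 88
rgb(133, 192, 88) = #85C058.

#85C058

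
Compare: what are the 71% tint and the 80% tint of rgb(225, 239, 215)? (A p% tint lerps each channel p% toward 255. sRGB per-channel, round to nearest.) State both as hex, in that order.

71% tint:
  R: 225 + 0.71×(255−225) = 225 + 21.3 = 246.3 → 246
  G: 239 + 0.71×(255−239) = 239 + 11.36 = 250.36 → 250
  B: 215 + 28.4 = 243.4 → 243
  → #F6FAF3
80% tint:
  R: 225 + 0.8×(255−225) = 225 + 24 = 249 → 249
  G: 239 + 12.8 = 251.8 → 252
  B: 215 + 0.8×(255−215) = 215 + 32 = 247 → 247
  → #F9FCF7

#F6FAF3, #F9FCF7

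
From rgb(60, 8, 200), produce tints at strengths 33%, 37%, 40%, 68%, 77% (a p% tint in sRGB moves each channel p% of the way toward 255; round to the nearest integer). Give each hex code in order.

#7C5ADA, #8463DC, #8A6BDE, #C1B0ED, #D2C6F2

33%: (60 + 64.35 = 124.35→124, 8 + 81.51 = 89.51→90, 200 + 18.15 = 218.15→218) → #7C5ADA
37%: (60 + 72.15 = 132.15→132, 8 + 91.39 = 99.39→99, 200 + 20.35 = 220.35→220) → #8463DC
40%: (60 + 78 = 138→138, 8 + 98.8 = 106.8→107, 200 + 22 = 222→222) → #8A6BDE
68%: (60 + 132.6 = 192.6→193, 8 + 167.96 = 175.96→176, 200 + 37.4 = 237.4→237) → #C1B0ED
77%: (60 + 150.15 = 210.15→210, 8 + 190.19 = 198.19→198, 200 + 42.35 = 242.35→242) → #D2C6F2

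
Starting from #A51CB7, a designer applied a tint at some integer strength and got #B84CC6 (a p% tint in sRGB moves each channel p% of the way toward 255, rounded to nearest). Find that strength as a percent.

#A51CB7 is rgb(165, 28, 183); #B84CC6 is rgb(184, 76, 198).
On the G channel (widest range): 76 ≈ 28 + (p/100)(255 − 28), so p ≈ 100×(76 − 28)/(255 − 28) = 4800/227 = 21.15.
p = 21 reproduces all three channels after rounding.

21%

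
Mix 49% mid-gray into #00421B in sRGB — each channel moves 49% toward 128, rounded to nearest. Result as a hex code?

#00421B is rgb(0, 66, 27).
Per channel, c → c + 0.49(128 − c):
  R: 0 + 0.49×(128−0) = 0 + 62.72 = 62.72 → 63
  G: 66 + 30.38 = 96.38 → 96
  B: 27 + 49.49 = 76.49 → 76
rgb(63, 96, 76) = #3F604C.

#3F604C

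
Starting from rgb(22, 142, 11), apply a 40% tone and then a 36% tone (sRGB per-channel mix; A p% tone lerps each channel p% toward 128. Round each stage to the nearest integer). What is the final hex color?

Lerp each channel 40% toward 128:
  R: 22 + 42.4 = 64.4 → 64
  G: 142 − 5.6 = 136.4 → 136
  B: 11 + 0.4×(128−11) = 11 + 46.8 = 57.8 → 58
After the tone: rgb(64, 136, 58) = #40883A.
Lerp each channel 36% toward 128:
  R: 64 + 0.36×(128−64) = 64 + 23.04 = 87.04 → 87
  G: 136 − 2.88 = 133.12 → 133
  B: 58 + 25.2 = 83.2 → 83
rgb(87, 133, 83) = #578553.

#578553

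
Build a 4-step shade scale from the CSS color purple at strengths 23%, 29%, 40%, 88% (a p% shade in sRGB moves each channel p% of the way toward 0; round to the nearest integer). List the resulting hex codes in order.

CSS purple is rgb(128, 0, 128).
23%: (128 − 29.44 = 98.56→99, 0→0, 128 − 29.44 = 98.56→99) → #630063
29%: (128 − 37.12 = 90.88→91, 0→0, 128 − 37.12 = 90.88→91) → #5B005B
40%: (128 − 51.2 = 76.8→77, 0→0, 128 − 51.2 = 76.8→77) → #4D004D
88%: (128 − 112.64 = 15.36→15, 0→0, 128 − 112.64 = 15.36→15) → #0F000F

#630063, #5B005B, #4D004D, #0F000F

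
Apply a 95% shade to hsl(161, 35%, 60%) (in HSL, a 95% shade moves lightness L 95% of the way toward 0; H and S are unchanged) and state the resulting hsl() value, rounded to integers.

L moves 95% from 60 toward 0: 60 − 57 = 3 → 3.
H and S are unchanged.

hsl(161, 35%, 3%)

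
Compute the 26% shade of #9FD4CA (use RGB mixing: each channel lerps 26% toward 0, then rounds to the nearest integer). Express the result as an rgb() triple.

#9FD4CA is rgb(159, 212, 202).
Per channel, c → c + 0.26(0 − c):
  R: 159 + 0.26×(0−159) = 159 − 41.34 = 117.66 → 118
  G: 212 + 0.26×(0−212) = 212 − 55.12 = 156.88 → 157
  B: 202 + 0.26×(0−202) = 202 − 52.52 = 149.48 → 149

rgb(118, 157, 149)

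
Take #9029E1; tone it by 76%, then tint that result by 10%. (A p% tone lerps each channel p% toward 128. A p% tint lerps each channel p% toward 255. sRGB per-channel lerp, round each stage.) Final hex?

#907AA1

#9029E1 is rgb(144, 41, 225).
Lerp each channel 76% toward 128:
  R: 144 − 12.16 = 131.84 → 132
  G: 41 + 66.12 = 107.12 → 107
  B: 225 + 0.76×(128−225) = 225 − 73.72 = 151.28 → 151
After the tone: rgb(132, 107, 151) = #846B97.
Per channel, c → c + 0.1(255 − c):
  R: 132 + 12.3 = 144.3 → 144
  G: 107 + 0.1×(255−107) = 107 + 14.8 = 121.8 → 122
  B: 151 + 0.1×(255−151) = 151 + 10.4 = 161.4 → 161
rgb(144, 122, 161) = #907AA1.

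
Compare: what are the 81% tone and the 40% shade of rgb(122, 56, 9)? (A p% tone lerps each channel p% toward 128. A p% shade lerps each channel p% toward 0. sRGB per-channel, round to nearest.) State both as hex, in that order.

#7f7269, #492205

81% tone:
  R: 122 + 0.81×(128−122) = 122 + 4.86 = 126.86 → 127
  G: 56 + 0.81×(128−56) = 56 + 58.32 = 114.32 → 114
  B: 9 + 0.81×(128−9) = 9 + 96.39 = 105.39 → 105
  → #7f7269
40% shade:
  R: 122 + 0.4×(0−122) = 122 − 48.8 = 73.2 → 73
  G: 56 + 0.4×(0−56) = 56 − 22.4 = 33.6 → 34
  B: 9 + 0.4×(0−9) = 9 − 3.6 = 5.4 → 5
  → #492205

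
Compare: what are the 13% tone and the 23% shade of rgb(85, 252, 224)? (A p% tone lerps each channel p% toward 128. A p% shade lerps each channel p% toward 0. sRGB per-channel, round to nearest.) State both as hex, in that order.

13% tone:
  R: 85 + 5.59 = 90.59 → 91
  G: 252 − 16.12 = 235.88 → 236
  B: 224 − 12.48 = 211.52 → 212
  → #5BECD4
23% shade:
  R: 85 + 0.23×(0−85) = 85 − 19.55 = 65.45 → 65
  G: 252 − 57.96 = 194.04 → 194
  B: 224 + 0.23×(0−224) = 224 − 51.52 = 172.48 → 172
  → #41C2AC

#5BECD4, #41C2AC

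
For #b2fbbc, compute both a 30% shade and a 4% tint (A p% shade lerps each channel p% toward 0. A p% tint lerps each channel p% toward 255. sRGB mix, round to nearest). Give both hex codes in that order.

#b2fbbc is rgb(178, 251, 188).
30% shade:
  R: 178 + 0.3×(0−178) = 178 − 53.4 = 124.6 → 125
  G: 251 − 75.3 = 175.7 → 176
  B: 188 + 0.3×(0−188) = 188 − 56.4 = 131.6 → 132
  → #7db084
4% tint:
  R: 178 + 3.08 = 181.08 → 181
  G: 251 + 0.04×(255−251) = 251 + 0.16 = 251.16 → 251
  B: 188 + 2.68 = 190.68 → 191
  → #b5fbbf

#7db084, #b5fbbf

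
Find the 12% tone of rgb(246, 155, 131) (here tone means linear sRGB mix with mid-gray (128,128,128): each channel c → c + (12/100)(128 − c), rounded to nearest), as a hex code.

A 12% tone moves each channel 12% toward 128:
  R: 246 + 0.12×(128−246) = 246 − 14.16 = 231.84 → 232
  G: 155 + 0.12×(128−155) = 155 − 3.24 = 151.76 → 152
  B: 131 + 0.12×(128−131) = 131 − 0.36 = 130.64 → 131
rgb(232, 152, 131) = #E89883.

#E89883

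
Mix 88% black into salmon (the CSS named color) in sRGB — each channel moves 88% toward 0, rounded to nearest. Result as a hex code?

#1E0F0E

CSS salmon is rgb(250, 128, 114).
Per channel, c → c + 0.88(0 − c):
  R: 250 + 0.88×(0−250) = 250 − 220 = 30 → 30
  G: 128 + 0.88×(0−128) = 128 − 112.64 = 15.36 → 15
  B: 114 − 100.32 = 13.68 → 14
rgb(30, 15, 14) = #1E0F0E.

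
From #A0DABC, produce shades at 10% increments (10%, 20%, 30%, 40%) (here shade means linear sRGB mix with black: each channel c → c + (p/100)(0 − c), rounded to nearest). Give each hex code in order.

#90C4A9, #80AE96, #709984, #608371

#A0DABC is rgb(160, 218, 188).
10%: (160 − 16 = 144→144, 218 − 21.8 = 196.2→196, 188 − 18.8 = 169.2→169) → #90C4A9
20%: (160 − 32 = 128→128, 218 − 43.6 = 174.4→174, 188 − 37.6 = 150.4→150) → #80AE96
30%: (160 − 48 = 112→112, 218 − 65.4 = 152.6→153, 188 − 56.4 = 131.6→132) → #709984
40%: (160 − 64 = 96→96, 218 − 87.2 = 130.8→131, 188 − 75.2 = 112.8→113) → #608371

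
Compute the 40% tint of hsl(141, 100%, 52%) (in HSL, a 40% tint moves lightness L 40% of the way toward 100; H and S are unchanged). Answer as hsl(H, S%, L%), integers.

L moves 40% from 52 toward 100: 52 + 19.2 = 71.2 → 71.
H and S are unchanged.

hsl(141, 100%, 71%)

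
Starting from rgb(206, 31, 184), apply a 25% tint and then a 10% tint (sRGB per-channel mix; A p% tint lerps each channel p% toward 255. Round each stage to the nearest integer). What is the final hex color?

#de68cf

Per channel, c → c + 0.25(255 − c):
  R: 206 + 12.25 = 218.25 → 218
  G: 31 + 0.25×(255−31) = 31 + 56 = 87 → 87
  B: 184 + 0.25×(255−184) = 184 + 17.75 = 201.75 → 202
After the tint: rgb(218, 87, 202) = #da57ca.
A 10% tint moves each channel 10% toward 255:
  R: 218 + 0.1×(255−218) = 218 + 3.7 = 221.7 → 222
  G: 87 + 0.1×(255−87) = 87 + 16.8 = 103.8 → 104
  B: 202 + 0.1×(255−202) = 202 + 5.3 = 207.3 → 207
rgb(222, 104, 207) = #de68cf.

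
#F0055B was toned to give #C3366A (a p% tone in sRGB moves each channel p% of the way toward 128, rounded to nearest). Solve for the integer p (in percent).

#F0055B is rgb(240, 5, 91); #C3366A is rgb(195, 54, 106).
On the G channel (widest range): 54 ≈ 5 + (p/100)(128 − 5), so p ≈ 100×(54 − 5)/(128 − 5) = 4900/123 = 39.84.
p = 40 reproduces all three channels after rounding.

40%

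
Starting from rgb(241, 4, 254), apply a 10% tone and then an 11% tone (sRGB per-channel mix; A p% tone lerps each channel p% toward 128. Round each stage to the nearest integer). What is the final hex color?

Lerp each channel 10% toward 128:
  R: 241 + 0.1×(128−241) = 241 − 11.3 = 229.7 → 230
  G: 4 + 12.4 = 16.4 → 16
  B: 254 − 12.6 = 241.4 → 241
After the tone: rgb(230, 16, 241) = #e610f1.
An 11% tone moves each channel 11% toward 128:
  R: 230 + 0.11×(128−230) = 230 − 11.22 = 218.78 → 219
  G: 16 + 0.11×(128−16) = 16 + 12.32 = 28.32 → 28
  B: 241 − 12.43 = 228.57 → 229
rgb(219, 28, 229) = #db1ce5.

#db1ce5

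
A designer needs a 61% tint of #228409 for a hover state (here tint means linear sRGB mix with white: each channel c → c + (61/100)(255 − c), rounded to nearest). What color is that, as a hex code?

#a9cf9f

#228409 is rgb(34, 132, 9).
Lerp each channel 61% toward 255:
  R: 34 + 0.61×(255−34) = 34 + 134.81 = 168.81 → 169
  G: 132 + 0.61×(255−132) = 132 + 75.03 = 207.03 → 207
  B: 9 + 0.61×(255−9) = 9 + 150.06 = 159.06 → 159
rgb(169, 207, 159) = #a9cf9f.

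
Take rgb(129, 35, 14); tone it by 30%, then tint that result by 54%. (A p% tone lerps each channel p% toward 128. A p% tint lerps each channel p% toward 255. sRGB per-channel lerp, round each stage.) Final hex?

A 30% tone moves each channel 30% toward 128:
  R: 129 − 0.3 = 128.7 → 129
  G: 35 + 0.3×(128−35) = 35 + 27.9 = 62.9 → 63
  B: 14 + 34.2 = 48.2 → 48
After the tone: rgb(129, 63, 48) = #813F30.
Per channel, c → c + 0.54(255 − c):
  R: 129 + 68.04 = 197.04 → 197
  G: 63 + 103.68 = 166.68 → 167
  B: 48 + 111.78 = 159.78 → 160
rgb(197, 167, 160) = #C5A7A0.

#C5A7A0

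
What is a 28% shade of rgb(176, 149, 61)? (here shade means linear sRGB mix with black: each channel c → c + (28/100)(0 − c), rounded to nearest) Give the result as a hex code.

#7f6b2c

Lerp each channel 28% toward 0:
  R: 176 + 0.28×(0−176) = 176 − 49.28 = 126.72 → 127
  G: 149 + 0.28×(0−149) = 149 − 41.72 = 107.28 → 107
  B: 61 + 0.28×(0−61) = 61 − 17.08 = 43.92 → 44
rgb(127, 107, 44) = #7f6b2c.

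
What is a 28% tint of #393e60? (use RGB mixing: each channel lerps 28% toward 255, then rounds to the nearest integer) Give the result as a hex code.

#393e60 is rgb(57, 62, 96).
A 28% tint moves each channel 28% toward 255:
  R: 57 + 0.28×(255−57) = 57 + 55.44 = 112.44 → 112
  G: 62 + 0.28×(255−62) = 62 + 54.04 = 116.04 → 116
  B: 96 + 0.28×(255−96) = 96 + 44.52 = 140.52 → 141
rgb(112, 116, 141) = #70748d.

#70748d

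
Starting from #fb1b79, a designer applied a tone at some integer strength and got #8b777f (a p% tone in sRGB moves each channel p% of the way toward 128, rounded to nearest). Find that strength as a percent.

#fb1b79 is rgb(251, 27, 121); #8b777f is rgb(139, 119, 127).
On the R channel (widest range): 139 ≈ 251 + (p/100)(128 − 251), so p ≈ 100×(139 − 251)/(128 − 251) = -11200/-123 = 91.06.
p = 91 reproduces all three channels after rounding.

91%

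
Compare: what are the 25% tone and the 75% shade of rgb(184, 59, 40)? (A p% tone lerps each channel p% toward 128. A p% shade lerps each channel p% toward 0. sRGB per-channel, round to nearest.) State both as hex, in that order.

#AA4C3E, #2E0F0A

25% tone:
  R: 184 + 0.25×(128−184) = 184 − 14 = 170 → 170
  G: 59 + 0.25×(128−59) = 59 + 17.25 = 76.25 → 76
  B: 40 + 0.25×(128−40) = 40 + 22 = 62 → 62
  → #AA4C3E
75% shade:
  R: 184 + 0.75×(0−184) = 184 − 138 = 46 → 46
  G: 59 − 44.25 = 14.75 → 15
  B: 40 + 0.75×(0−40) = 40 − 30 = 10 → 10
  → #2E0F0A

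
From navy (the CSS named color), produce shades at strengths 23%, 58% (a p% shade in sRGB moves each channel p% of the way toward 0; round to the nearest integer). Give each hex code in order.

#000063, #000036

CSS navy is rgb(0, 0, 128).
23%: (0→0, 0→0, 128 − 29.44 = 98.56→99) → #000063
58%: (0→0, 0→0, 128 − 74.24 = 53.76→54) → #000036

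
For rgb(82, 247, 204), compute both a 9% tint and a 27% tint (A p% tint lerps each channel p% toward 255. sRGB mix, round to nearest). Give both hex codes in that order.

9% tint:
  R: 82 + 0.09×(255−82) = 82 + 15.57 = 97.57 → 98
  G: 247 + 0.72 = 247.72 → 248
  B: 204 + 0.09×(255−204) = 204 + 4.59 = 208.59 → 209
  → #62f8d1
27% tint:
  R: 82 + 0.27×(255−82) = 82 + 46.71 = 128.71 → 129
  G: 247 + 2.16 = 249.16 → 249
  B: 204 + 0.27×(255−204) = 204 + 13.77 = 217.77 → 218
  → #81f9da

#62f8d1, #81f9da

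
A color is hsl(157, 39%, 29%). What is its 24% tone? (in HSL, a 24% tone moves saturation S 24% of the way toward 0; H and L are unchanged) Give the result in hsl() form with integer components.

S moves 24% from 39 toward 0: 39 − 9.36 = 29.64 → 30.
H and L are unchanged.

hsl(157, 30%, 29%)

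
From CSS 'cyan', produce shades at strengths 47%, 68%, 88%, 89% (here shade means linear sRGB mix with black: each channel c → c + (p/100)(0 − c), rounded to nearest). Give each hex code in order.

#008787, #005252, #001F1F, #001C1C

CSS cyan is rgb(0, 255, 255).
47%: (0→0, 255 − 119.85 = 135.15→135, 255 − 119.85 = 135.15→135) → #008787
68%: (0→0, 255 − 173.4 = 81.6→82, 255 − 173.4 = 81.6→82) → #005252
88%: (0→0, 255 − 224.4 = 30.6→31, 255 − 224.4 = 30.6→31) → #001F1F
89%: (0→0, 255 − 226.95 = 28.05→28, 255 − 226.95 = 28.05→28) → #001C1C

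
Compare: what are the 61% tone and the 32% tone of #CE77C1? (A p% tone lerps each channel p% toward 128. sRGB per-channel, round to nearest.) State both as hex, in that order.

#9E7C99, #B57AAC

#CE77C1 is rgb(206, 119, 193).
61% tone:
  R: 206 + 0.61×(128−206) = 206 − 47.58 = 158.42 → 158
  G: 119 + 5.49 = 124.49 → 124
  B: 193 + 0.61×(128−193) = 193 − 39.65 = 153.35 → 153
  → #9E7C99
32% tone:
  R: 206 − 24.96 = 181.04 → 181
  G: 119 + 2.88 = 121.88 → 122
  B: 193 + 0.32×(128−193) = 193 − 20.8 = 172.2 → 172
  → #B57AAC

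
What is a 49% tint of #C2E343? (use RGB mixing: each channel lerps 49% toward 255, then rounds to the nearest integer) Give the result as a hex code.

#E0F19F

#C2E343 is rgb(194, 227, 67).
Per channel, c → c + 0.49(255 − c):
  R: 194 + 29.89 = 223.89 → 224
  G: 227 + 0.49×(255−227) = 227 + 13.72 = 240.72 → 241
  B: 67 + 92.12 = 159.12 → 159
rgb(224, 241, 159) = #E0F19F.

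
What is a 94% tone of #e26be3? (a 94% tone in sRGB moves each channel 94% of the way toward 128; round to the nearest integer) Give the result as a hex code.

#e26be3 is rgb(226, 107, 227).
A 94% tone moves each channel 94% toward 128:
  R: 226 + 0.94×(128−226) = 226 − 92.12 = 133.88 → 134
  G: 107 + 0.94×(128−107) = 107 + 19.74 = 126.74 → 127
  B: 227 − 93.06 = 133.94 → 134
rgb(134, 127, 134) = #867f86.

#867f86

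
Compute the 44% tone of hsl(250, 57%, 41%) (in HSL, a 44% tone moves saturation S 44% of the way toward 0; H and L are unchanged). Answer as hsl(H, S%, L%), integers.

hsl(250, 32%, 41%)

S moves 44% from 57 toward 0: 57 − 25.08 = 31.92 → 32.
H and L are unchanged.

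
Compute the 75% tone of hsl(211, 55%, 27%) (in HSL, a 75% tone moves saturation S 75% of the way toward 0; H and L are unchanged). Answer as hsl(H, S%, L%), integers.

hsl(211, 14%, 27%)

S moves 75% from 55 toward 0: 55 − 41.25 = 13.75 → 14.
H and L are unchanged.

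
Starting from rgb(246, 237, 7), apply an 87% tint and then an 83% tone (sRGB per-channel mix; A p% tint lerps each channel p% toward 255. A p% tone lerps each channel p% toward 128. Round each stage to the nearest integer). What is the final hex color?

Per channel, c → c + 0.87(255 − c):
  R: 246 + 7.83 = 253.83 → 254
  G: 237 + 0.87×(255−237) = 237 + 15.66 = 252.66 → 253
  B: 7 + 0.87×(255−7) = 7 + 215.76 = 222.76 → 223
After the tint: rgb(254, 253, 223) = #FEFDDF.
Per channel, c → c + 0.83(128 − c):
  R: 254 − 104.58 = 149.42 → 149
  G: 253 + 0.83×(128−253) = 253 − 103.75 = 149.25 → 149
  B: 223 + 0.83×(128−223) = 223 − 78.85 = 144.15 → 144
rgb(149, 149, 144) = #959590.

#959590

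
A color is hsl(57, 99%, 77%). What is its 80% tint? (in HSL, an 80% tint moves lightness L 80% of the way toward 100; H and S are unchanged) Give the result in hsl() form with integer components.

hsl(57, 99%, 95%)

L moves 80% from 77 toward 100: 77 + 18.4 = 95.4 → 95.
H and S are unchanged.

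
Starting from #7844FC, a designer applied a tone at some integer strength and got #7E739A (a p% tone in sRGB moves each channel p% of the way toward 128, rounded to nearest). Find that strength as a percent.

#7844FC is rgb(120, 68, 252); #7E739A is rgb(126, 115, 154).
On the B channel (widest range): 154 ≈ 252 + (p/100)(128 − 252), so p ≈ 100×(154 − 252)/(128 − 252) = -9800/-124 = 79.03.
p = 79 reproduces all three channels after rounding.

79%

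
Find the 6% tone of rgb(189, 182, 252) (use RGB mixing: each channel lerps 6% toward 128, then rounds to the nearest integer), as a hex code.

Lerp each channel 6% toward 128:
  R: 189 + 0.06×(128−189) = 189 − 3.66 = 185.34 → 185
  G: 182 − 3.24 = 178.76 → 179
  B: 252 + 0.06×(128−252) = 252 − 7.44 = 244.56 → 245
rgb(185, 179, 245) = #B9B3F5.

#B9B3F5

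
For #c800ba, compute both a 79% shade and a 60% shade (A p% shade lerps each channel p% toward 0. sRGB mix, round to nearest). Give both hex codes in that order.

#c800ba is rgb(200, 0, 186).
79% shade:
  R: 200 + 0.79×(0−200) = 200 − 158 = 42 → 42
  G: 0 + 0 = 0 → 0
  B: 186 − 146.94 = 39.06 → 39
  → #2a0027
60% shade:
  R: 200 + 0.6×(0−200) = 200 − 120 = 80 → 80
  G: 0 + 0.6×(0−0) = 0 + 0 = 0 → 0
  B: 186 + 0.6×(0−186) = 186 − 111.6 = 74.4 → 74
  → #50004a

#2a0027, #50004a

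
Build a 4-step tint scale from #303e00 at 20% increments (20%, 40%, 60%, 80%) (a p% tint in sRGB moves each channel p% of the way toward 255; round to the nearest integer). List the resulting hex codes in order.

#303e00 is rgb(48, 62, 0).
20%: (48 + 41.4 = 89.4→89, 62 + 38.6 = 100.6→101, 0 + 51 = 51→51) → #596533
40%: (48 + 82.8 = 130.8→131, 62 + 77.2 = 139.2→139, 0 + 102 = 102→102) → #838b66
60%: (48 + 124.2 = 172.2→172, 62 + 115.8 = 177.8→178, 0 + 153 = 153→153) → #acb299
80%: (48 + 165.6 = 213.6→214, 62 + 154.4 = 216.4→216, 0 + 204 = 204→204) → #d6d8cc

#596533, #838b66, #acb299, #d6d8cc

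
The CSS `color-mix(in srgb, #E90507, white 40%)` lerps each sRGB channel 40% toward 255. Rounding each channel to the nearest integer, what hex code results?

#F2696A

#E90507 is rgb(233, 5, 7).
Per channel, c → c + 0.4(255 − c):
  R: 233 + 0.4×(255−233) = 233 + 8.8 = 241.8 → 242
  G: 5 + 0.4×(255−5) = 5 + 100 = 105 → 105
  B: 7 + 0.4×(255−7) = 7 + 99.2 = 106.2 → 106
rgb(242, 105, 106) = #F2696A.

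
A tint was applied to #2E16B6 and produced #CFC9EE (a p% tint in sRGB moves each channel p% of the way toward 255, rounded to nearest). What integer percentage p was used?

#2E16B6 is rgb(46, 22, 182); #CFC9EE is rgb(207, 201, 238).
On the G channel (widest range): 201 ≈ 22 + (p/100)(255 − 22), so p ≈ 100×(201 − 22)/(255 − 22) = 17900/233 = 76.82.
p = 77 reproduces all three channels after rounding.

77%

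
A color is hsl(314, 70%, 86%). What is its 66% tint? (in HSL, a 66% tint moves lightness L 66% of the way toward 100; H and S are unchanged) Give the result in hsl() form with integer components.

hsl(314, 70%, 95%)

L moves 66% from 86 toward 100: 86 + 9.24 = 95.24 → 95.
H and S are unchanged.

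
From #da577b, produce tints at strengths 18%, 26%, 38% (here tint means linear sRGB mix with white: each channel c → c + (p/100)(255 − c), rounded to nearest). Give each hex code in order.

#da577b is rgb(218, 87, 123).
18%: (218 + 6.66 = 224.66→225, 87 + 30.24 = 117.24→117, 123 + 23.76 = 146.76→147) → #e17593
26%: (218 + 9.62 = 227.62→228, 87 + 43.68 = 130.68→131, 123 + 34.32 = 157.32→157) → #e4839d
38%: (218 + 14.06 = 232.06→232, 87 + 63.84 = 150.84→151, 123 + 50.16 = 173.16→173) → #e897ad

#e17593, #e4839d, #e897ad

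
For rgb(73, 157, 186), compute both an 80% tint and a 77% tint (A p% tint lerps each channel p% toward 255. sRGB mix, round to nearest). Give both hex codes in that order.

80% tint:
  R: 73 + 0.8×(255−73) = 73 + 145.6 = 218.6 → 219
  G: 157 + 0.8×(255−157) = 157 + 78.4 = 235.4 → 235
  B: 186 + 0.8×(255−186) = 186 + 55.2 = 241.2 → 241
  → #dbebf1
77% tint:
  R: 73 + 0.77×(255−73) = 73 + 140.14 = 213.14 → 213
  G: 157 + 75.46 = 232.46 → 232
  B: 186 + 53.13 = 239.13 → 239
  → #d5e8ef

#dbebf1, #d5e8ef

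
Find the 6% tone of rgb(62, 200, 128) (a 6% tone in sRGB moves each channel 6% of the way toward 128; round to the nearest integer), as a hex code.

#42C480

A 6% tone moves each channel 6% toward 128:
  R: 62 + 0.06×(128−62) = 62 + 3.96 = 65.96 → 66
  G: 200 − 4.32 = 195.68 → 196
  B: 128 + 0.06×(128−128) = 128 + 0 = 128 → 128
rgb(66, 196, 128) = #42C480.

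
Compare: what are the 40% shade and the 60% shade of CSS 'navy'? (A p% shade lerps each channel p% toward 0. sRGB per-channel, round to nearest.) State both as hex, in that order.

#00004D, #000033

CSS navy is rgb(0, 0, 128).
40% shade:
  R: 0 + 0 = 0 → 0
  G: 0 + 0.4×(0−0) = 0 + 0 = 0 → 0
  B: 128 − 51.2 = 76.8 → 77
  → #00004D
60% shade:
  R: 0 + 0 = 0 → 0
  G: 0 + 0.6×(0−0) = 0 + 0 = 0 → 0
  B: 128 + 0.6×(0−128) = 128 − 76.8 = 51.2 → 51
  → #000033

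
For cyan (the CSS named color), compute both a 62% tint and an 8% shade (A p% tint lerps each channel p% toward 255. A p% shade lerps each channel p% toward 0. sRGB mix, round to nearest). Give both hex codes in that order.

#9effff, #00ebeb

CSS cyan is rgb(0, 255, 255).
62% tint:
  R: 0 + 0.62×(255−0) = 0 + 158.1 = 158.1 → 158
  G: 255 + 0.62×(255−255) = 255 + 0 = 255 → 255
  B: 255 + 0.62×(255−255) = 255 + 0 = 255 → 255
  → #9effff
8% shade:
  R: 0 + 0 = 0 → 0
  G: 255 − 20.4 = 234.6 → 235
  B: 255 + 0.08×(0−255) = 255 − 20.4 = 234.6 → 235
  → #00ebeb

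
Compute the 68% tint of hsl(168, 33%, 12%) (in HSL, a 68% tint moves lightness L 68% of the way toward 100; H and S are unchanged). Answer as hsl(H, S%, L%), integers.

hsl(168, 33%, 72%)

L moves 68% from 12 toward 100: 12 + 59.84 = 71.84 → 72.
H and S are unchanged.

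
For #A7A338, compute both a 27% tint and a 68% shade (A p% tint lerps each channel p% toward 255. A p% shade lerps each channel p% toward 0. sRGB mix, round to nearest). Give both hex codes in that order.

#BFBC6E, #353412

#A7A338 is rgb(167, 163, 56).
27% tint:
  R: 167 + 0.27×(255−167) = 167 + 23.76 = 190.76 → 191
  G: 163 + 0.27×(255−163) = 163 + 24.84 = 187.84 → 188
  B: 56 + 0.27×(255−56) = 56 + 53.73 = 109.73 → 110
  → #BFBC6E
68% shade:
  R: 167 + 0.68×(0−167) = 167 − 113.56 = 53.44 → 53
  G: 163 + 0.68×(0−163) = 163 − 110.84 = 52.16 → 52
  B: 56 + 0.68×(0−56) = 56 − 38.08 = 17.92 → 18
  → #353412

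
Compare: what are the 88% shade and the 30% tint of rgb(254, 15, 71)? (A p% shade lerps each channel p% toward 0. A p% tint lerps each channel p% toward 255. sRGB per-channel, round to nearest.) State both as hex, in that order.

#1e0209, #fe577e

88% shade:
  R: 254 + 0.88×(0−254) = 254 − 223.52 = 30.48 → 30
  G: 15 + 0.88×(0−15) = 15 − 13.2 = 1.8 → 2
  B: 71 − 62.48 = 8.52 → 9
  → #1e0209
30% tint:
  R: 254 + 0.3 = 254.3 → 254
  G: 15 + 72 = 87 → 87
  B: 71 + 55.2 = 126.2 → 126
  → #fe577e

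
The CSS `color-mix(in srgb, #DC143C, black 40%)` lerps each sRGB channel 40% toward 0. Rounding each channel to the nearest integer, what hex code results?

#DC143C is rgb(220, 20, 60).
Per channel, c → c + 0.4(0 − c):
  R: 220 + 0.4×(0−220) = 220 − 88 = 132 → 132
  G: 20 + 0.4×(0−20) = 20 − 8 = 12 → 12
  B: 60 + 0.4×(0−60) = 60 − 24 = 36 → 36
rgb(132, 12, 36) = #840C24.

#840C24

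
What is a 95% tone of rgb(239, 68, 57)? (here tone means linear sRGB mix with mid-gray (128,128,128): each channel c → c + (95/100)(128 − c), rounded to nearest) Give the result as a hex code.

Lerp each channel 95% toward 128:
  R: 239 + 0.95×(128−239) = 239 − 105.45 = 133.55 → 134
  G: 68 + 0.95×(128−68) = 68 + 57 = 125 → 125
  B: 57 + 0.95×(128−57) = 57 + 67.45 = 124.45 → 124
rgb(134, 125, 124) = #867d7c.

#867d7c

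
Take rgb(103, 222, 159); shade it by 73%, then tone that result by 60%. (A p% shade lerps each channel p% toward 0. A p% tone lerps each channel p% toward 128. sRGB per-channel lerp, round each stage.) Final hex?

Lerp each channel 73% toward 0:
  R: 103 − 75.19 = 27.81 → 28
  G: 222 − 162.06 = 59.94 → 60
  B: 159 + 0.73×(0−159) = 159 − 116.07 = 42.93 → 43
After the shade: rgb(28, 60, 43) = #1C3C2B.
Per channel, c → c + 0.6(128 − c):
  R: 28 + 0.6×(128−28) = 28 + 60 = 88 → 88
  G: 60 + 0.6×(128−60) = 60 + 40.8 = 100.8 → 101
  B: 43 + 51 = 94 → 94
rgb(88, 101, 94) = #58655E.

#58655E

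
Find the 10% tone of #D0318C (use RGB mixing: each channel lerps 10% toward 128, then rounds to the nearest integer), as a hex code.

#C8398B

#D0318C is rgb(208, 49, 140).
Per channel, c → c + 0.1(128 − c):
  R: 208 + 0.1×(128−208) = 208 − 8 = 200 → 200
  G: 49 + 0.1×(128−49) = 49 + 7.9 = 56.9 → 57
  B: 140 − 1.2 = 138.8 → 139
rgb(200, 57, 139) = #C8398B.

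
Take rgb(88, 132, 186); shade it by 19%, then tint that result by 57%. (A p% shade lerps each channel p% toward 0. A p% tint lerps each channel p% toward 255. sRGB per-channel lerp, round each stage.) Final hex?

Lerp each channel 19% toward 0:
  R: 88 − 16.72 = 71.28 → 71
  G: 132 − 25.08 = 106.92 → 107
  B: 186 − 35.34 = 150.66 → 151
After the shade: rgb(71, 107, 151) = #476B97.
A 57% tint moves each channel 57% toward 255:
  R: 71 + 0.57×(255−71) = 71 + 104.88 = 175.88 → 176
  G: 107 + 0.57×(255−107) = 107 + 84.36 = 191.36 → 191
  B: 151 + 0.57×(255−151) = 151 + 59.28 = 210.28 → 210
rgb(176, 191, 210) = #B0BFD2.

#B0BFD2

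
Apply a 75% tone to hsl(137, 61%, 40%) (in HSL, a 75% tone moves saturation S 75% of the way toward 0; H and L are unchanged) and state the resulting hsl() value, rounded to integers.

hsl(137, 15%, 40%)

S moves 75% from 61 toward 0: 61 − 45.75 = 15.25 → 15.
H and L are unchanged.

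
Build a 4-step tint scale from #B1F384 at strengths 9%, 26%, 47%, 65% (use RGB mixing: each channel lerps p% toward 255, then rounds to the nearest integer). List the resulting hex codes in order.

#B1F384 is rgb(177, 243, 132).
9%: (177 + 7.02 = 184.02→184, 243 + 1.08 = 244.08→244, 132 + 11.07 = 143.07→143) → #B8F48F
26%: (177 + 20.28 = 197.28→197, 243 + 3.12 = 246.12→246, 132 + 31.98 = 163.98→164) → #C5F6A4
47%: (177 + 36.66 = 213.66→214, 243 + 5.64 = 248.64→249, 132 + 57.81 = 189.81→190) → #D6F9BE
65%: (177 + 50.7 = 227.7→228, 243 + 7.8 = 250.8→251, 132 + 79.95 = 211.95→212) → #E4FBD4

#B8F48F, #C5F6A4, #D6F9BE, #E4FBD4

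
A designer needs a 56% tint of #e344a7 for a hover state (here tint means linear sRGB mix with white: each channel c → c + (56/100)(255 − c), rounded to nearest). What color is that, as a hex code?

#f3add8

#e344a7 is rgb(227, 68, 167).
Per channel, c → c + 0.56(255 − c):
  R: 227 + 0.56×(255−227) = 227 + 15.68 = 242.68 → 243
  G: 68 + 104.72 = 172.72 → 173
  B: 167 + 49.28 = 216.28 → 216
rgb(243, 173, 216) = #f3add8.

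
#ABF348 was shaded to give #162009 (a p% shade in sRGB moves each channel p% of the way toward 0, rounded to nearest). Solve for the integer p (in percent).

#ABF348 is rgb(171, 243, 72); #162009 is rgb(22, 32, 9).
On the G channel (widest range): 32 ≈ 243 + (p/100)(0 − 243), so p ≈ 100×(32 − 243)/(0 − 243) = -21100/-243 = 86.83.
p = 87 reproduces all three channels after rounding.

87%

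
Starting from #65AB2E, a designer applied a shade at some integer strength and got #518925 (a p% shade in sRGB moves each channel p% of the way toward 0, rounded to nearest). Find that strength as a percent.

20%

#65AB2E is rgb(101, 171, 46); #518925 is rgb(81, 137, 37).
On the G channel (widest range): 137 ≈ 171 + (p/100)(0 − 171), so p ≈ 100×(137 − 171)/(0 − 171) = -3400/-171 = 19.88.
p = 20 reproduces all three channels after rounding.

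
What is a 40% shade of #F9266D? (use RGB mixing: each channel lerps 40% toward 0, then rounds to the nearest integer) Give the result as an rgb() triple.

rgb(149, 23, 65)

#F9266D is rgb(249, 38, 109).
A 40% shade moves each channel 40% toward 0:
  R: 249 − 99.6 = 149.4 → 149
  G: 38 − 15.2 = 22.8 → 23
  B: 109 + 0.4×(0−109) = 109 − 43.6 = 65.4 → 65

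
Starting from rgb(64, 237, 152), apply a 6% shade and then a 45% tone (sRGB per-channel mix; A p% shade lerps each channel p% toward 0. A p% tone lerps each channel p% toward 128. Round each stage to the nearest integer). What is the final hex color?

#5BB488

A 6% shade moves each channel 6% toward 0:
  R: 64 + 0.06×(0−64) = 64 − 3.84 = 60.16 → 60
  G: 237 + 0.06×(0−237) = 237 − 14.22 = 222.78 → 223
  B: 152 + 0.06×(0−152) = 152 − 9.12 = 142.88 → 143
After the shade: rgb(60, 223, 143) = #3CDF8F.
Lerp each channel 45% toward 128:
  R: 60 + 0.45×(128−60) = 60 + 30.6 = 90.6 → 91
  G: 223 − 42.75 = 180.25 → 180
  B: 143 + 0.45×(128−143) = 143 − 6.75 = 136.25 → 136
rgb(91, 180, 136) = #5BB488.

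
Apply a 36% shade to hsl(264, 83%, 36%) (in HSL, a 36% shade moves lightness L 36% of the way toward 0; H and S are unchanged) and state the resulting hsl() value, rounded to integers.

L moves 36% from 36 toward 0: 36 − 12.96 = 23.04 → 23.
H and S are unchanged.

hsl(264, 83%, 23%)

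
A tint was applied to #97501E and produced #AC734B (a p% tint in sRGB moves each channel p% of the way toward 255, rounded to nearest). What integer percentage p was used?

#97501E is rgb(151, 80, 30); #AC734B is rgb(172, 115, 75).
On the B channel (widest range): 75 ≈ 30 + (p/100)(255 − 30), so p ≈ 100×(75 − 30)/(255 − 30) = 4500/225 = 20.00.
p = 20 reproduces all three channels after rounding.

20%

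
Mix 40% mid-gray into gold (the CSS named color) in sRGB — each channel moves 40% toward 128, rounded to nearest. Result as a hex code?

#CCB433

CSS gold is rgb(255, 215, 0).
A 40% tone moves each channel 40% toward 128:
  R: 255 − 50.8 = 204.2 → 204
  G: 215 + 0.4×(128−215) = 215 − 34.8 = 180.2 → 180
  B: 0 + 51.2 = 51.2 → 51
rgb(204, 180, 51) = #CCB433.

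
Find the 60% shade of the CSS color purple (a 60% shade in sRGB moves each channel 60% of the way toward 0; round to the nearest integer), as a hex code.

CSS purple is rgb(128, 0, 128).
A 60% shade moves each channel 60% toward 0:
  R: 128 + 0.6×(0−128) = 128 − 76.8 = 51.2 → 51
  G: 0 + 0 = 0 → 0
  B: 128 + 0.6×(0−128) = 128 − 76.8 = 51.2 → 51
rgb(51, 0, 51) = #330033.

#330033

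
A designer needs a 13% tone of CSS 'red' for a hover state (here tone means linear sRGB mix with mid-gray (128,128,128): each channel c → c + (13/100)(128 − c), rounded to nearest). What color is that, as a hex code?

CSS red is rgb(255, 0, 0).
Lerp each channel 13% toward 128:
  R: 255 − 16.51 = 238.49 → 238
  G: 0 + 0.13×(128−0) = 0 + 16.64 = 16.64 → 17
  B: 0 + 0.13×(128−0) = 0 + 16.64 = 16.64 → 17
rgb(238, 17, 17) = #EE1111.

#EE1111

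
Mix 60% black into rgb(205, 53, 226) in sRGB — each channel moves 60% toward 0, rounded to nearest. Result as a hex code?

#52155A

Lerp each channel 60% toward 0:
  R: 205 + 0.6×(0−205) = 205 − 123 = 82 → 82
  G: 53 − 31.8 = 21.2 → 21
  B: 226 − 135.6 = 90.4 → 90
rgb(82, 21, 90) = #52155A.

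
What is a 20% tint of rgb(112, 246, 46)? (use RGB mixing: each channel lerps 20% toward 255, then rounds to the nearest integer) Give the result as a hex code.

#8DF858

Lerp each channel 20% toward 255:
  R: 112 + 0.2×(255−112) = 112 + 28.6 = 140.6 → 141
  G: 246 + 1.8 = 247.8 → 248
  B: 46 + 0.2×(255−46) = 46 + 41.8 = 87.8 → 88
rgb(141, 248, 88) = #8DF858.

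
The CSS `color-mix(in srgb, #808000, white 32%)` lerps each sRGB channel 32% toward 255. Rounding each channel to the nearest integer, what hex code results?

#808000 is rgb(128, 128, 0).
A 32% tint moves each channel 32% toward 255:
  R: 128 + 0.32×(255−128) = 128 + 40.64 = 168.64 → 169
  G: 128 + 0.32×(255−128) = 128 + 40.64 = 168.64 → 169
  B: 0 + 81.6 = 81.6 → 82
rgb(169, 169, 82) = #A9A952.

#A9A952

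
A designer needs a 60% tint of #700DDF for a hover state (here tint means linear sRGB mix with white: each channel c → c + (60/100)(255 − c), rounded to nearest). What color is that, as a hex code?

#C69EF2

#700DDF is rgb(112, 13, 223).
A 60% tint moves each channel 60% toward 255:
  R: 112 + 85.8 = 197.8 → 198
  G: 13 + 0.6×(255−13) = 13 + 145.2 = 158.2 → 158
  B: 223 + 0.6×(255−223) = 223 + 19.2 = 242.2 → 242
rgb(198, 158, 242) = #C69EF2.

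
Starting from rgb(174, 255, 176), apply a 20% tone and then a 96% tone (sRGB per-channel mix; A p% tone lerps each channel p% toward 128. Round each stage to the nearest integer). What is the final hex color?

#818482

Per channel, c → c + 0.2(128 − c):
  R: 174 + 0.2×(128−174) = 174 − 9.2 = 164.8 → 165
  G: 255 + 0.2×(128−255) = 255 − 25.4 = 229.6 → 230
  B: 176 + 0.2×(128−176) = 176 − 9.6 = 166.4 → 166
After the tone: rgb(165, 230, 166) = #A5E6A6.
Per channel, c → c + 0.96(128 − c):
  R: 165 + 0.96×(128−165) = 165 − 35.52 = 129.48 → 129
  G: 230 − 97.92 = 132.08 → 132
  B: 166 + 0.96×(128−166) = 166 − 36.48 = 129.52 → 130
rgb(129, 132, 130) = #818482.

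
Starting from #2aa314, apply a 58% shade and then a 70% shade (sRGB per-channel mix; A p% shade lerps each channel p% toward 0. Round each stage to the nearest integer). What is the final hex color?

#2aa314 is rgb(42, 163, 20).
Lerp each channel 58% toward 0:
  R: 42 + 0.58×(0−42) = 42 − 24.36 = 17.64 → 18
  G: 163 − 94.54 = 68.46 → 68
  B: 20 + 0.58×(0−20) = 20 − 11.6 = 8.4 → 8
After the shade: rgb(18, 68, 8) = #124408.
A 70% shade moves each channel 70% toward 0:
  R: 18 + 0.7×(0−18) = 18 − 12.6 = 5.4 → 5
  G: 68 + 0.7×(0−68) = 68 − 47.6 = 20.4 → 20
  B: 8 + 0.7×(0−8) = 8 − 5.6 = 2.4 → 2
rgb(5, 20, 2) = #051402.

#051402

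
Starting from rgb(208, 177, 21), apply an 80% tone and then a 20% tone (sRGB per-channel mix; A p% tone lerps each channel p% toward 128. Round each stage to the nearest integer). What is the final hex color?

Per channel, c → c + 0.8(128 − c):
  R: 208 − 64 = 144 → 144
  G: 177 + 0.8×(128−177) = 177 − 39.2 = 137.8 → 138
  B: 21 + 85.6 = 106.6 → 107
After the tone: rgb(144, 138, 107) = #908A6B.
Lerp each channel 20% toward 128:
  R: 144 − 3.2 = 140.8 → 141
  G: 138 + 0.2×(128−138) = 138 − 2 = 136 → 136
  B: 107 + 0.2×(128−107) = 107 + 4.2 = 111.2 → 111
rgb(141, 136, 111) = #8D886F.

#8D886F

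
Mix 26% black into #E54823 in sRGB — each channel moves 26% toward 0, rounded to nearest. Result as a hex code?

#A9351A

#E54823 is rgb(229, 72, 35).
Per channel, c → c + 0.26(0 − c):
  R: 229 + 0.26×(0−229) = 229 − 59.54 = 169.46 → 169
  G: 72 + 0.26×(0−72) = 72 − 18.72 = 53.28 → 53
  B: 35 + 0.26×(0−35) = 35 − 9.1 = 25.9 → 26
rgb(169, 53, 26) = #A9351A.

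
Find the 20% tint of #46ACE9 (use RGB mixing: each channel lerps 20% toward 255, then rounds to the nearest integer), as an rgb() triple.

rgb(107, 189, 237)

#46ACE9 is rgb(70, 172, 233).
Per channel, c → c + 0.2(255 − c):
  R: 70 + 37 = 107 → 107
  G: 172 + 16.6 = 188.6 → 189
  B: 233 + 4.4 = 237.4 → 237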